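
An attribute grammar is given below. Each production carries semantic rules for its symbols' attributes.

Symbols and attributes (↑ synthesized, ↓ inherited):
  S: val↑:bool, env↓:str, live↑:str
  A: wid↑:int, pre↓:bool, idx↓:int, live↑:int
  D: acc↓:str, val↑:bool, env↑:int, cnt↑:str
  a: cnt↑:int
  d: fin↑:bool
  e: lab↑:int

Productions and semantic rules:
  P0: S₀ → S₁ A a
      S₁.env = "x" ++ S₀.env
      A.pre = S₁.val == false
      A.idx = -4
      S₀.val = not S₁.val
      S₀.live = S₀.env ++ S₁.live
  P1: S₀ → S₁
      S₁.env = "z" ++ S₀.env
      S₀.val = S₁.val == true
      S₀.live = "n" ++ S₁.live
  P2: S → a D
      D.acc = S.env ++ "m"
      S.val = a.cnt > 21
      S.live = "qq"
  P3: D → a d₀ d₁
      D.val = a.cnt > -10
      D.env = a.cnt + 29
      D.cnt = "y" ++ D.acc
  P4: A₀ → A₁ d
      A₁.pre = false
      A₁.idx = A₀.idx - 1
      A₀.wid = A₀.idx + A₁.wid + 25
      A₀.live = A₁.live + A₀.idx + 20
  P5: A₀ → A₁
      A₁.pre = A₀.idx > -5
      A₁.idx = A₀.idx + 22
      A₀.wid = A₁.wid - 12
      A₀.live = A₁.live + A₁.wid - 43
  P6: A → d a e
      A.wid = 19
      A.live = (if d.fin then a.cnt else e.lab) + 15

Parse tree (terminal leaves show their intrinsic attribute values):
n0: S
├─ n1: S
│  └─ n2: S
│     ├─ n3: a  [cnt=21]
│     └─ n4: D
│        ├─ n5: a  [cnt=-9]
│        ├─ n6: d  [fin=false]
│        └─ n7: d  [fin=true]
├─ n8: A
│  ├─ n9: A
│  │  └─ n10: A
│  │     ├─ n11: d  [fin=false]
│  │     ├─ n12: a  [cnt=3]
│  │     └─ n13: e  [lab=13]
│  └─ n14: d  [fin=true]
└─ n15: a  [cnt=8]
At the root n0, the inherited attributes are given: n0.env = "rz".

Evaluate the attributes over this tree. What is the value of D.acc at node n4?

"zxrzm"

1. n0.env = "rz"  [given at root]
2. n1.env = "xrz"  ["x" ++ S₀.env]
3. n2.env = "zxrz"  ["z" ++ S₀.env]
4. n3.cnt = 21  [terminal]
5. n4.acc = "zxrzm"  [S.env ++ "m"]
6. n5.cnt = -9  [terminal]
7. n6.fin = false  [terminal]
8. n7.fin = true  [terminal]
9. n4.val = true  [a.cnt > -10]
10. n4.env = 20  [a.cnt + 29]
11. n4.cnt = "yzxrzm"  ["y" ++ D.acc]
12. n2.val = false  [a.cnt > 21]
13. n2.live = "qq"  ["qq"]
14. n1.val = false  [S₁.val == true]
15. n1.live = "nqq"  ["n" ++ S₁.live]
16. n8.pre = true  [S₁.val == false]
17. n8.idx = -4  [-4]
18. n9.pre = false  [false]
19. n9.idx = -5  [A₀.idx - 1]
20. n10.pre = false  [A₀.idx > -5]
21. n10.idx = 17  [A₀.idx + 22]
22. n11.fin = false  [terminal]
23. n12.cnt = 3  [terminal]
24. n13.lab = 13  [terminal]
25. n10.wid = 19  [19]
26. n10.live = 28  [(if d.fin then a.cnt else e.lab) + 15]
27. n9.wid = 7  [A₁.wid - 12]
28. n9.live = 4  [A₁.live + A₁.wid - 43]
29. n14.fin = true  [terminal]
30. n8.wid = 28  [A₀.idx + A₁.wid + 25]
31. n8.live = 20  [A₁.live + A₀.idx + 20]
32. n15.cnt = 8  [terminal]
33. n0.val = true  [not S₁.val]
34. n0.live = "rznqq"  [S₀.env ++ S₁.live]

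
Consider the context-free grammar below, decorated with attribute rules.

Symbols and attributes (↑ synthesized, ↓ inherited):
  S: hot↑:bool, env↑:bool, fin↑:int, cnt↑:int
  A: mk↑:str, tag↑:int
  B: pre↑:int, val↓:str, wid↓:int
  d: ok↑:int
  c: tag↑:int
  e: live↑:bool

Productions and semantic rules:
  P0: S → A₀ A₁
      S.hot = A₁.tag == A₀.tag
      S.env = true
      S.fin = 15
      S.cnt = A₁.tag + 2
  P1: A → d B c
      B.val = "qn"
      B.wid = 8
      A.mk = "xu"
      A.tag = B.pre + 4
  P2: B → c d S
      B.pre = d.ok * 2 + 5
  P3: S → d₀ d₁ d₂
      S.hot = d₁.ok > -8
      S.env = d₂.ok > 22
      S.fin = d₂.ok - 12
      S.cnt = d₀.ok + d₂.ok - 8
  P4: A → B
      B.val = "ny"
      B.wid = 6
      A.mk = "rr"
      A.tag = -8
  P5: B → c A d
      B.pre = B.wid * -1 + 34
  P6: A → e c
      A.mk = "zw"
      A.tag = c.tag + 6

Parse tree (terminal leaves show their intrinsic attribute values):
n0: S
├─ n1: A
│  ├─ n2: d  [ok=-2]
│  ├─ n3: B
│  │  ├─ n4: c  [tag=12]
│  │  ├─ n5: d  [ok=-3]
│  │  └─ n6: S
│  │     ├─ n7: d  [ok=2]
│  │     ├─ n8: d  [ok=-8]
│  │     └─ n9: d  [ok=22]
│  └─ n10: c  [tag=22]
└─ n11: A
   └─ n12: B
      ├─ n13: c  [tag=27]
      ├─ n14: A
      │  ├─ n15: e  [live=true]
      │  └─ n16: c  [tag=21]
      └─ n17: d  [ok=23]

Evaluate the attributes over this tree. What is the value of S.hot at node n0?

false

1. n2.ok = -2  [terminal]
2. n3.val = "qn"  ["qn"]
3. n3.wid = 8  [8]
4. n4.tag = 12  [terminal]
5. n5.ok = -3  [terminal]
6. n7.ok = 2  [terminal]
7. n8.ok = -8  [terminal]
8. n9.ok = 22  [terminal]
9. n6.hot = false  [d₁.ok > -8]
10. n6.env = false  [d₂.ok > 22]
11. n6.fin = 10  [d₂.ok - 12]
12. n6.cnt = 16  [d₀.ok + d₂.ok - 8]
13. n3.pre = -1  [d.ok * 2 + 5]
14. n10.tag = 22  [terminal]
15. n1.mk = "xu"  ["xu"]
16. n1.tag = 3  [B.pre + 4]
17. n12.val = "ny"  ["ny"]
18. n12.wid = 6  [6]
19. n13.tag = 27  [terminal]
20. n15.live = true  [terminal]
21. n16.tag = 21  [terminal]
22. n14.mk = "zw"  ["zw"]
23. n14.tag = 27  [c.tag + 6]
24. n17.ok = 23  [terminal]
25. n12.pre = 28  [B.wid * -1 + 34]
26. n11.mk = "rr"  ["rr"]
27. n11.tag = -8  [-8]
28. n0.hot = false  [A₁.tag == A₀.tag]
29. n0.env = true  [true]
30. n0.fin = 15  [15]
31. n0.cnt = -6  [A₁.tag + 2]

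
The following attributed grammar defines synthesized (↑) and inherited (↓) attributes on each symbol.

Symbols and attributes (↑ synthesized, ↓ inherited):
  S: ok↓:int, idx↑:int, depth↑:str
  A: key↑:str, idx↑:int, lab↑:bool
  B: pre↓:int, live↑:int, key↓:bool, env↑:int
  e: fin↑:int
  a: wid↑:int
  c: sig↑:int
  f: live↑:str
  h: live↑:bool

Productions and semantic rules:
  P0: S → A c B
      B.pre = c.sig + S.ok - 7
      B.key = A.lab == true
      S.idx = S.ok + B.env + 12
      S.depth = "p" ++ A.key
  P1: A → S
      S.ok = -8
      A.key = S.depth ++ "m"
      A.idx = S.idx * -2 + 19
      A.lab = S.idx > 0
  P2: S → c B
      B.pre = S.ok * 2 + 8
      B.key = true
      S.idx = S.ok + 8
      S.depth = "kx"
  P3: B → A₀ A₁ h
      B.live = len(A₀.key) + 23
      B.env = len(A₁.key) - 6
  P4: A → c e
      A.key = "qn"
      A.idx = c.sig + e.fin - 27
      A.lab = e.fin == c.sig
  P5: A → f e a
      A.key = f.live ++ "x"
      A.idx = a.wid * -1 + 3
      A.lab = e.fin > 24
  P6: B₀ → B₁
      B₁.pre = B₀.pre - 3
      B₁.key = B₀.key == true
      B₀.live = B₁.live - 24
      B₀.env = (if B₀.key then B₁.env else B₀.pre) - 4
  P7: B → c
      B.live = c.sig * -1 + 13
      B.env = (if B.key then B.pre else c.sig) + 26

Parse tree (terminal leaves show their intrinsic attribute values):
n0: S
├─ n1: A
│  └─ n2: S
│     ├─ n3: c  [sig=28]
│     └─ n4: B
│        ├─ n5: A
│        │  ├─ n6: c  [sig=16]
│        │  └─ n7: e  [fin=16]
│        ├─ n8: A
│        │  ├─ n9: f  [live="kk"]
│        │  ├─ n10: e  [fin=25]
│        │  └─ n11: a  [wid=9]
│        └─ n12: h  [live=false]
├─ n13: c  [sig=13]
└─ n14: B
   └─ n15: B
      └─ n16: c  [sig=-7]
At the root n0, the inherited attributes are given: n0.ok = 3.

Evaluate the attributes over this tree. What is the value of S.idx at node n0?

1. n0.ok = 3  [given at root]
2. n2.ok = -8  [-8]
3. n3.sig = 28  [terminal]
4. n4.pre = -8  [S.ok * 2 + 8]
5. n4.key = true  [true]
6. n6.sig = 16  [terminal]
7. n7.fin = 16  [terminal]
8. n5.key = "qn"  ["qn"]
9. n5.idx = 5  [c.sig + e.fin - 27]
10. n5.lab = true  [e.fin == c.sig]
11. n9.live = "kk"  [terminal]
12. n10.fin = 25  [terminal]
13. n11.wid = 9  [terminal]
14. n8.key = "kkx"  [f.live ++ "x"]
15. n8.idx = -6  [a.wid * -1 + 3]
16. n8.lab = true  [e.fin > 24]
17. n12.live = false  [terminal]
18. n4.live = 25  [len(A₀.key) + 23]
19. n4.env = -3  [len(A₁.key) - 6]
20. n2.idx = 0  [S.ok + 8]
21. n2.depth = "kx"  ["kx"]
22. n1.key = "kxm"  [S.depth ++ "m"]
23. n1.idx = 19  [S.idx * -2 + 19]
24. n1.lab = false  [S.idx > 0]
25. n13.sig = 13  [terminal]
26. n14.pre = 9  [c.sig + S.ok - 7]
27. n14.key = false  [A.lab == true]
28. n15.pre = 6  [B₀.pre - 3]
29. n15.key = false  [B₀.key == true]
30. n16.sig = -7  [terminal]
31. n15.live = 20  [c.sig * -1 + 13]
32. n15.env = 19  [(if B.key then B.pre else c.sig) + 26]
33. n14.live = -4  [B₁.live - 24]
34. n14.env = 5  [(if B₀.key then B₁.env else B₀.pre) - 4]
35. n0.idx = 20  [S.ok + B.env + 12]
36. n0.depth = "pkxm"  ["p" ++ A.key]

20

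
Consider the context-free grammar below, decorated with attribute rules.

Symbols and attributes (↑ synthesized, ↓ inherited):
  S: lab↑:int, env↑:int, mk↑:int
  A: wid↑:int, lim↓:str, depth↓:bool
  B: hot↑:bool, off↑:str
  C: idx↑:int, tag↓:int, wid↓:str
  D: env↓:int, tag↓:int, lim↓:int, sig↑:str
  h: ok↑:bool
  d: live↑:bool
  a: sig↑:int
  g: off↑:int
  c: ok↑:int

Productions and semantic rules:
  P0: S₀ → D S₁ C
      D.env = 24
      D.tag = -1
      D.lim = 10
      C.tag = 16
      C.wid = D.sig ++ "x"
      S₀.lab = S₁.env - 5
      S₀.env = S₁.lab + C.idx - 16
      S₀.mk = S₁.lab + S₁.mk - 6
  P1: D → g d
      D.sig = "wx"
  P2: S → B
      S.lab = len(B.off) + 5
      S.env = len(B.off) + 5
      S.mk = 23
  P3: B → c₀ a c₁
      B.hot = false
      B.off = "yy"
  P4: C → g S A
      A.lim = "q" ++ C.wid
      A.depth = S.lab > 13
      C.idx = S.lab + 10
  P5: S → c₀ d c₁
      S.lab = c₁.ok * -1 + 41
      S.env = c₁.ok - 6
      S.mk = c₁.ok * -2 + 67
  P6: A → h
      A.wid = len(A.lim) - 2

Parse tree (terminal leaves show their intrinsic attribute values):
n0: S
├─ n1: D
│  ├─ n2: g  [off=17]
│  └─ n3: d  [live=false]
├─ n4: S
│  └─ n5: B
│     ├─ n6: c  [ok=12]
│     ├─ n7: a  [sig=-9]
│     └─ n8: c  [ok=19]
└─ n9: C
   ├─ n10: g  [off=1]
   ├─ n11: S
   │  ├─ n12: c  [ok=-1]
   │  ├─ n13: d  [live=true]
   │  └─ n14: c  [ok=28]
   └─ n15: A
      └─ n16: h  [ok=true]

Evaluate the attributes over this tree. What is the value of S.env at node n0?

14

1. n1.env = 24  [24]
2. n1.tag = -1  [-1]
3. n1.lim = 10  [10]
4. n2.off = 17  [terminal]
5. n3.live = false  [terminal]
6. n1.sig = "wx"  ["wx"]
7. n6.ok = 12  [terminal]
8. n7.sig = -9  [terminal]
9. n8.ok = 19  [terminal]
10. n5.hot = false  [false]
11. n5.off = "yy"  ["yy"]
12. n4.lab = 7  [len(B.off) + 5]
13. n4.env = 7  [len(B.off) + 5]
14. n4.mk = 23  [23]
15. n9.tag = 16  [16]
16. n9.wid = "wxx"  [D.sig ++ "x"]
17. n10.off = 1  [terminal]
18. n12.ok = -1  [terminal]
19. n13.live = true  [terminal]
20. n14.ok = 28  [terminal]
21. n11.lab = 13  [c₁.ok * -1 + 41]
22. n11.env = 22  [c₁.ok - 6]
23. n11.mk = 11  [c₁.ok * -2 + 67]
24. n15.lim = "qwxx"  ["q" ++ C.wid]
25. n15.depth = false  [S.lab > 13]
26. n16.ok = true  [terminal]
27. n15.wid = 2  [len(A.lim) - 2]
28. n9.idx = 23  [S.lab + 10]
29. n0.lab = 2  [S₁.env - 5]
30. n0.env = 14  [S₁.lab + C.idx - 16]
31. n0.mk = 24  [S₁.lab + S₁.mk - 6]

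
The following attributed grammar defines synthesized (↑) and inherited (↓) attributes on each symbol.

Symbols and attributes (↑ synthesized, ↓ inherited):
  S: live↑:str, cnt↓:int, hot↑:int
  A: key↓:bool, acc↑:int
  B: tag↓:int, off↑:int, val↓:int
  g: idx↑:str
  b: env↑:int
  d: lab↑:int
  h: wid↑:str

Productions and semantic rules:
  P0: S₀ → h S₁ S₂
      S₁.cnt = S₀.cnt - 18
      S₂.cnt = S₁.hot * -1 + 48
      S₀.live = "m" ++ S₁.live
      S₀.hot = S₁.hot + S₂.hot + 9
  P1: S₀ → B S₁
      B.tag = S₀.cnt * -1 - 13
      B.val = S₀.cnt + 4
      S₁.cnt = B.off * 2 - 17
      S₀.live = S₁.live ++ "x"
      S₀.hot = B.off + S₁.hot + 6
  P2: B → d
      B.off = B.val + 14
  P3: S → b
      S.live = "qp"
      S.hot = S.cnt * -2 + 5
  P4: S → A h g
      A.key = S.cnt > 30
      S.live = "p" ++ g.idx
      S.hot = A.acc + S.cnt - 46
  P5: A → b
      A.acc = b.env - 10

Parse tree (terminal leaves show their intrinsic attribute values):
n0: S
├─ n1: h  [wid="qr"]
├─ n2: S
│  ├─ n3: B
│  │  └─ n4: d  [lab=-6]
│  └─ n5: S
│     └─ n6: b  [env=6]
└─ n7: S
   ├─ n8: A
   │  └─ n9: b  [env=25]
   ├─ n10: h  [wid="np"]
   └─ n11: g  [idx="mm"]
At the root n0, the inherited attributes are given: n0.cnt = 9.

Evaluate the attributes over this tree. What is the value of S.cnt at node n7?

1. n0.cnt = 9  [given at root]
2. n1.wid = "qr"  [terminal]
3. n2.cnt = -9  [S₀.cnt - 18]
4. n3.tag = -4  [S₀.cnt * -1 - 13]
5. n3.val = -5  [S₀.cnt + 4]
6. n4.lab = -6  [terminal]
7. n3.off = 9  [B.val + 14]
8. n5.cnt = 1  [B.off * 2 - 17]
9. n6.env = 6  [terminal]
10. n5.live = "qp"  ["qp"]
11. n5.hot = 3  [S.cnt * -2 + 5]
12. n2.live = "qpx"  [S₁.live ++ "x"]
13. n2.hot = 18  [B.off + S₁.hot + 6]
14. n7.cnt = 30  [S₁.hot * -1 + 48]
15. n8.key = false  [S.cnt > 30]
16. n9.env = 25  [terminal]
17. n8.acc = 15  [b.env - 10]
18. n10.wid = "np"  [terminal]
19. n11.idx = "mm"  [terminal]
20. n7.live = "pmm"  ["p" ++ g.idx]
21. n7.hot = -1  [A.acc + S.cnt - 46]
22. n0.live = "mqpx"  ["m" ++ S₁.live]
23. n0.hot = 26  [S₁.hot + S₂.hot + 9]

30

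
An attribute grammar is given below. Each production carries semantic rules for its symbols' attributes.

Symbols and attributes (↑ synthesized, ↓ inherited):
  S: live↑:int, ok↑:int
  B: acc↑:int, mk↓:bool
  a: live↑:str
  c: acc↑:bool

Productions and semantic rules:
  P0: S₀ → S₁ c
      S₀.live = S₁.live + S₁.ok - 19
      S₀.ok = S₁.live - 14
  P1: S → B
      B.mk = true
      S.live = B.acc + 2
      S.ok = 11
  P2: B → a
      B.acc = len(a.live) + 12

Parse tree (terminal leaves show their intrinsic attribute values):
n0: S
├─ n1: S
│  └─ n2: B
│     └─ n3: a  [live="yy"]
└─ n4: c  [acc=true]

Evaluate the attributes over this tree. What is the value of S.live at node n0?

1. n2.mk = true  [true]
2. n3.live = "yy"  [terminal]
3. n2.acc = 14  [len(a.live) + 12]
4. n1.live = 16  [B.acc + 2]
5. n1.ok = 11  [11]
6. n4.acc = true  [terminal]
7. n0.live = 8  [S₁.live + S₁.ok - 19]
8. n0.ok = 2  [S₁.live - 14]

8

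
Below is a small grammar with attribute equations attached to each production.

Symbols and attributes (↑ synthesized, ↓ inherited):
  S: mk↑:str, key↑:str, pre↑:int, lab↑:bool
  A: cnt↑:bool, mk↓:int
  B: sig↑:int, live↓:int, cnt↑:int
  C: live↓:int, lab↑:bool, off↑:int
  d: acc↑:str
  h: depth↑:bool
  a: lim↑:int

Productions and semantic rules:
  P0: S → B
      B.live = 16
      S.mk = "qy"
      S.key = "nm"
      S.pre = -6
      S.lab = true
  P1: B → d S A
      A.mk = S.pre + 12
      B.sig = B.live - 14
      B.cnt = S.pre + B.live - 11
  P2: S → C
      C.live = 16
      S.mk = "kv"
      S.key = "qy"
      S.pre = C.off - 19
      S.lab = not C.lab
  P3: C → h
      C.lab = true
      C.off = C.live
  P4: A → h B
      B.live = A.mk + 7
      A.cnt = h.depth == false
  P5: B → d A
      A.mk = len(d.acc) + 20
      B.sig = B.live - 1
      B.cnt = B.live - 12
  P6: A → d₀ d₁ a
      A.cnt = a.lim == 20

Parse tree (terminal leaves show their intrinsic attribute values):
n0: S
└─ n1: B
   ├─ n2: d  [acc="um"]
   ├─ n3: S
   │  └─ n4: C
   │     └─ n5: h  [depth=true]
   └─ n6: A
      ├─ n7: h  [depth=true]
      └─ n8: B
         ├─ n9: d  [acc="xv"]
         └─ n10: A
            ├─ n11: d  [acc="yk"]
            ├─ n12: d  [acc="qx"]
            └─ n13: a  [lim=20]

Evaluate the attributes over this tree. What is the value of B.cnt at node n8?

1. n1.live = 16  [16]
2. n2.acc = "um"  [terminal]
3. n4.live = 16  [16]
4. n5.depth = true  [terminal]
5. n4.lab = true  [true]
6. n4.off = 16  [C.live]
7. n3.mk = "kv"  ["kv"]
8. n3.key = "qy"  ["qy"]
9. n3.pre = -3  [C.off - 19]
10. n3.lab = false  [not C.lab]
11. n6.mk = 9  [S.pre + 12]
12. n7.depth = true  [terminal]
13. n8.live = 16  [A.mk + 7]
14. n9.acc = "xv"  [terminal]
15. n10.mk = 22  [len(d.acc) + 20]
16. n11.acc = "yk"  [terminal]
17. n12.acc = "qx"  [terminal]
18. n13.lim = 20  [terminal]
19. n10.cnt = true  [a.lim == 20]
20. n8.sig = 15  [B.live - 1]
21. n8.cnt = 4  [B.live - 12]
22. n6.cnt = false  [h.depth == false]
23. n1.sig = 2  [B.live - 14]
24. n1.cnt = 2  [S.pre + B.live - 11]
25. n0.mk = "qy"  ["qy"]
26. n0.key = "nm"  ["nm"]
27. n0.pre = -6  [-6]
28. n0.lab = true  [true]

4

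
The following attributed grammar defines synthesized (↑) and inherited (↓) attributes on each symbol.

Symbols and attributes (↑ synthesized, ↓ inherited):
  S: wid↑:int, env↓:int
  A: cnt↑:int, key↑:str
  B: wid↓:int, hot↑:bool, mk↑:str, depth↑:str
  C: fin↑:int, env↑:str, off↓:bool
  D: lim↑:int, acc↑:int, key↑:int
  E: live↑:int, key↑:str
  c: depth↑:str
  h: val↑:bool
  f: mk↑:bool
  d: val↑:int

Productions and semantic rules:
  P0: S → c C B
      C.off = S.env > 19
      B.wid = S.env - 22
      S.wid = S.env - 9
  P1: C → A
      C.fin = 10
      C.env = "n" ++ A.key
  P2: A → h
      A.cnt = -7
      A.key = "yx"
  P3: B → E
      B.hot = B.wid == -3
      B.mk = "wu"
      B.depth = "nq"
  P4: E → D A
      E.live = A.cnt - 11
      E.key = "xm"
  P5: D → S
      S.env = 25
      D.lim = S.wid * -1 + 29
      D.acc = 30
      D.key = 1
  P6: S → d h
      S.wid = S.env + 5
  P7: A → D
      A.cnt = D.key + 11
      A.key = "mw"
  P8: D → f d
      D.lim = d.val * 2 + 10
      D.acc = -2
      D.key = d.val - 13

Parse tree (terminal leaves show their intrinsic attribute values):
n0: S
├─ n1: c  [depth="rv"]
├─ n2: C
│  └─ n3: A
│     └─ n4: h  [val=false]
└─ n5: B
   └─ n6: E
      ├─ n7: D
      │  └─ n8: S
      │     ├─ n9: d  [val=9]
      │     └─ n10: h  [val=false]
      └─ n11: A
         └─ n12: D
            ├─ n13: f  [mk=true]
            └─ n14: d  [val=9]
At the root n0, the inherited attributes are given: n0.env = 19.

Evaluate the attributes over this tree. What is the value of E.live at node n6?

-4

1. n0.env = 19  [given at root]
2. n1.depth = "rv"  [terminal]
3. n2.off = false  [S.env > 19]
4. n4.val = false  [terminal]
5. n3.cnt = -7  [-7]
6. n3.key = "yx"  ["yx"]
7. n2.fin = 10  [10]
8. n2.env = "nyx"  ["n" ++ A.key]
9. n5.wid = -3  [S.env - 22]
10. n8.env = 25  [25]
11. n9.val = 9  [terminal]
12. n10.val = false  [terminal]
13. n8.wid = 30  [S.env + 5]
14. n7.lim = -1  [S.wid * -1 + 29]
15. n7.acc = 30  [30]
16. n7.key = 1  [1]
17. n13.mk = true  [terminal]
18. n14.val = 9  [terminal]
19. n12.lim = 28  [d.val * 2 + 10]
20. n12.acc = -2  [-2]
21. n12.key = -4  [d.val - 13]
22. n11.cnt = 7  [D.key + 11]
23. n11.key = "mw"  ["mw"]
24. n6.live = -4  [A.cnt - 11]
25. n6.key = "xm"  ["xm"]
26. n5.hot = true  [B.wid == -3]
27. n5.mk = "wu"  ["wu"]
28. n5.depth = "nq"  ["nq"]
29. n0.wid = 10  [S.env - 9]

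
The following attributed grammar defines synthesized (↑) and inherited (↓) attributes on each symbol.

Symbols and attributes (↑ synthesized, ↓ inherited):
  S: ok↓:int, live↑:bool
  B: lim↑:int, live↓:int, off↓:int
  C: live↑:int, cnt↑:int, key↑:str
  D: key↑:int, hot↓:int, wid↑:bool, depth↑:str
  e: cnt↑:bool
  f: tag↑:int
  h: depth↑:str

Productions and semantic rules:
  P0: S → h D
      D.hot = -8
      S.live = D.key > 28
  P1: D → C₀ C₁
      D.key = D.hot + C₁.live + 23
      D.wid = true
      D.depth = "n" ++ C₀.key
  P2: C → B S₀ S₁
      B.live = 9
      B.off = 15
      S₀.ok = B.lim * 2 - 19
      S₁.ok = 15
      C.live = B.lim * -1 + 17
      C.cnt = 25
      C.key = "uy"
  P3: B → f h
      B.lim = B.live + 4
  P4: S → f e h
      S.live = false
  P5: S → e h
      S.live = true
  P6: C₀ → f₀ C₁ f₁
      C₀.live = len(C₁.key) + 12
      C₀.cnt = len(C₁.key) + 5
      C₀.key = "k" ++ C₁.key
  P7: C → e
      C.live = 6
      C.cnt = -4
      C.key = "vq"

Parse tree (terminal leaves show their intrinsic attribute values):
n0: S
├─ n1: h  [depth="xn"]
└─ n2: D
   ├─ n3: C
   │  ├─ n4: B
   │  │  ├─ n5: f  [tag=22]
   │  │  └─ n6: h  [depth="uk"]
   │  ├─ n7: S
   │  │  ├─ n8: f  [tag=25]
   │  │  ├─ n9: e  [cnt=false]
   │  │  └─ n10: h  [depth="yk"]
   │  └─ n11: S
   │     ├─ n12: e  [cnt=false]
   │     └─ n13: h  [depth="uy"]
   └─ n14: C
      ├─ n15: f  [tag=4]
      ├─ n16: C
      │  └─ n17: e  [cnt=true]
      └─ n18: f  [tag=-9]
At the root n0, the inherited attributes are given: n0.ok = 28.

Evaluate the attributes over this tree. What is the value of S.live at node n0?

1. n0.ok = 28  [given at root]
2. n1.depth = "xn"  [terminal]
3. n2.hot = -8  [-8]
4. n4.live = 9  [9]
5. n4.off = 15  [15]
6. n5.tag = 22  [terminal]
7. n6.depth = "uk"  [terminal]
8. n4.lim = 13  [B.live + 4]
9. n7.ok = 7  [B.lim * 2 - 19]
10. n8.tag = 25  [terminal]
11. n9.cnt = false  [terminal]
12. n10.depth = "yk"  [terminal]
13. n7.live = false  [false]
14. n11.ok = 15  [15]
15. n12.cnt = false  [terminal]
16. n13.depth = "uy"  [terminal]
17. n11.live = true  [true]
18. n3.live = 4  [B.lim * -1 + 17]
19. n3.cnt = 25  [25]
20. n3.key = "uy"  ["uy"]
21. n15.tag = 4  [terminal]
22. n17.cnt = true  [terminal]
23. n16.live = 6  [6]
24. n16.cnt = -4  [-4]
25. n16.key = "vq"  ["vq"]
26. n18.tag = -9  [terminal]
27. n14.live = 14  [len(C₁.key) + 12]
28. n14.cnt = 7  [len(C₁.key) + 5]
29. n14.key = "kvq"  ["k" ++ C₁.key]
30. n2.key = 29  [D.hot + C₁.live + 23]
31. n2.wid = true  [true]
32. n2.depth = "nuy"  ["n" ++ C₀.key]
33. n0.live = true  [D.key > 28]

true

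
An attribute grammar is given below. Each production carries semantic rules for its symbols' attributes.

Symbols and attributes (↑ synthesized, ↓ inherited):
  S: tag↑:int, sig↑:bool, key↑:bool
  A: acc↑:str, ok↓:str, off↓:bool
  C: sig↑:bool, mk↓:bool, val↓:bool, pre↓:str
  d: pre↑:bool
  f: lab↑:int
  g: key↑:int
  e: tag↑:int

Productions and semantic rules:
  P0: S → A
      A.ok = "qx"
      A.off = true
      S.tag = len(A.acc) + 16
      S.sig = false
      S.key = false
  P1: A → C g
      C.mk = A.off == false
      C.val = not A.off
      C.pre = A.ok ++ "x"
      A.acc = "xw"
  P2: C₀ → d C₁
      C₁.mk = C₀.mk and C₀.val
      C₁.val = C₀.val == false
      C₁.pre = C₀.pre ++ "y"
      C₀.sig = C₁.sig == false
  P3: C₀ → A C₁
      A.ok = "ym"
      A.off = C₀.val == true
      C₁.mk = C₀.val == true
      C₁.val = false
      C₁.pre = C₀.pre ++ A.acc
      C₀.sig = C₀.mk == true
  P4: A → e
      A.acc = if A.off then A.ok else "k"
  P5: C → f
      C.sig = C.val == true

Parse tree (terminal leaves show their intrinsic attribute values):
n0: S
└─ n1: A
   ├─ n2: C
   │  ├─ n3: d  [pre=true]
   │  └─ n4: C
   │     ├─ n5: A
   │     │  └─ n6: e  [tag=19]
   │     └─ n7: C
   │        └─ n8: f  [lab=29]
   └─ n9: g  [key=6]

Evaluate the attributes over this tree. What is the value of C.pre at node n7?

"qxxyym"

1. n1.ok = "qx"  ["qx"]
2. n1.off = true  [true]
3. n2.mk = false  [A.off == false]
4. n2.val = false  [not A.off]
5. n2.pre = "qxx"  [A.ok ++ "x"]
6. n3.pre = true  [terminal]
7. n4.mk = false  [C₀.mk and C₀.val]
8. n4.val = true  [C₀.val == false]
9. n4.pre = "qxxy"  [C₀.pre ++ "y"]
10. n5.ok = "ym"  ["ym"]
11. n5.off = true  [C₀.val == true]
12. n6.tag = 19  [terminal]
13. n5.acc = "ym"  [if A.off then A.ok else "k"]
14. n7.mk = true  [C₀.val == true]
15. n7.val = false  [false]
16. n7.pre = "qxxyym"  [C₀.pre ++ A.acc]
17. n8.lab = 29  [terminal]
18. n7.sig = false  [C.val == true]
19. n4.sig = false  [C₀.mk == true]
20. n2.sig = true  [C₁.sig == false]
21. n9.key = 6  [terminal]
22. n1.acc = "xw"  ["xw"]
23. n0.tag = 18  [len(A.acc) + 16]
24. n0.sig = false  [false]
25. n0.key = false  [false]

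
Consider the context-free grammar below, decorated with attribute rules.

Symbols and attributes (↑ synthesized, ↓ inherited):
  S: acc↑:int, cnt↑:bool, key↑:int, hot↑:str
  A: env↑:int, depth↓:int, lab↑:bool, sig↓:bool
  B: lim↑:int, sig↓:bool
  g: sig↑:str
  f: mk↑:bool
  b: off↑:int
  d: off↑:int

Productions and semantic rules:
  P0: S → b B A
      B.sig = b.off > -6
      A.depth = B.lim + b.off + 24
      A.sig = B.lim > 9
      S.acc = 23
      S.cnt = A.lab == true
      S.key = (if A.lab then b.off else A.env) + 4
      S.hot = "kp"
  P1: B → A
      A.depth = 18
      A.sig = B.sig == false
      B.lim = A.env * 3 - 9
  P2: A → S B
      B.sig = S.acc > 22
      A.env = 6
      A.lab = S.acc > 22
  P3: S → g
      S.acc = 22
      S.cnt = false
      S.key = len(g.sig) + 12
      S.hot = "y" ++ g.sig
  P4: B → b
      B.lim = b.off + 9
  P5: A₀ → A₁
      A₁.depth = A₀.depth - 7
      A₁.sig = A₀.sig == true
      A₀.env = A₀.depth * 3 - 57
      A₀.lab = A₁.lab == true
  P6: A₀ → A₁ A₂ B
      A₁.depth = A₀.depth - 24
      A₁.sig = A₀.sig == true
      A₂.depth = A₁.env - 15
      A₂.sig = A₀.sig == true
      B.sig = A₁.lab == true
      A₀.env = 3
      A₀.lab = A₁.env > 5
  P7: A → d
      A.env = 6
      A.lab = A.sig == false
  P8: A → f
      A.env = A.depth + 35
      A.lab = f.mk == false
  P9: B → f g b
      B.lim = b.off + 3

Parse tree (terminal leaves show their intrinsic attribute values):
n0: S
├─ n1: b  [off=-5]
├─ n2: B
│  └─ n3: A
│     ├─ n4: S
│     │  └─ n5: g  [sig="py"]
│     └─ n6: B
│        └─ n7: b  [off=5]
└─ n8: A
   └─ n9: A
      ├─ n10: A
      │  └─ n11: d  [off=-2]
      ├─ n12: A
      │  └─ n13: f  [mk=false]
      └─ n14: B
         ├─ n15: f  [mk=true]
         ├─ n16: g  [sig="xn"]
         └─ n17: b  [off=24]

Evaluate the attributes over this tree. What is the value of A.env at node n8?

1. n1.off = -5  [terminal]
2. n2.sig = true  [b.off > -6]
3. n3.depth = 18  [18]
4. n3.sig = false  [B.sig == false]
5. n5.sig = "py"  [terminal]
6. n4.acc = 22  [22]
7. n4.cnt = false  [false]
8. n4.key = 14  [len(g.sig) + 12]
9. n4.hot = "ypy"  ["y" ++ g.sig]
10. n6.sig = false  [S.acc > 22]
11. n7.off = 5  [terminal]
12. n6.lim = 14  [b.off + 9]
13. n3.env = 6  [6]
14. n3.lab = false  [S.acc > 22]
15. n2.lim = 9  [A.env * 3 - 9]
16. n8.depth = 28  [B.lim + b.off + 24]
17. n8.sig = false  [B.lim > 9]
18. n9.depth = 21  [A₀.depth - 7]
19. n9.sig = false  [A₀.sig == true]
20. n10.depth = -3  [A₀.depth - 24]
21. n10.sig = false  [A₀.sig == true]
22. n11.off = -2  [terminal]
23. n10.env = 6  [6]
24. n10.lab = true  [A.sig == false]
25. n12.depth = -9  [A₁.env - 15]
26. n12.sig = false  [A₀.sig == true]
27. n13.mk = false  [terminal]
28. n12.env = 26  [A.depth + 35]
29. n12.lab = true  [f.mk == false]
30. n14.sig = true  [A₁.lab == true]
31. n15.mk = true  [terminal]
32. n16.sig = "xn"  [terminal]
33. n17.off = 24  [terminal]
34. n14.lim = 27  [b.off + 3]
35. n9.env = 3  [3]
36. n9.lab = true  [A₁.env > 5]
37. n8.env = 27  [A₀.depth * 3 - 57]
38. n8.lab = true  [A₁.lab == true]
39. n0.acc = 23  [23]
40. n0.cnt = true  [A.lab == true]
41. n0.key = -1  [(if A.lab then b.off else A.env) + 4]
42. n0.hot = "kp"  ["kp"]

27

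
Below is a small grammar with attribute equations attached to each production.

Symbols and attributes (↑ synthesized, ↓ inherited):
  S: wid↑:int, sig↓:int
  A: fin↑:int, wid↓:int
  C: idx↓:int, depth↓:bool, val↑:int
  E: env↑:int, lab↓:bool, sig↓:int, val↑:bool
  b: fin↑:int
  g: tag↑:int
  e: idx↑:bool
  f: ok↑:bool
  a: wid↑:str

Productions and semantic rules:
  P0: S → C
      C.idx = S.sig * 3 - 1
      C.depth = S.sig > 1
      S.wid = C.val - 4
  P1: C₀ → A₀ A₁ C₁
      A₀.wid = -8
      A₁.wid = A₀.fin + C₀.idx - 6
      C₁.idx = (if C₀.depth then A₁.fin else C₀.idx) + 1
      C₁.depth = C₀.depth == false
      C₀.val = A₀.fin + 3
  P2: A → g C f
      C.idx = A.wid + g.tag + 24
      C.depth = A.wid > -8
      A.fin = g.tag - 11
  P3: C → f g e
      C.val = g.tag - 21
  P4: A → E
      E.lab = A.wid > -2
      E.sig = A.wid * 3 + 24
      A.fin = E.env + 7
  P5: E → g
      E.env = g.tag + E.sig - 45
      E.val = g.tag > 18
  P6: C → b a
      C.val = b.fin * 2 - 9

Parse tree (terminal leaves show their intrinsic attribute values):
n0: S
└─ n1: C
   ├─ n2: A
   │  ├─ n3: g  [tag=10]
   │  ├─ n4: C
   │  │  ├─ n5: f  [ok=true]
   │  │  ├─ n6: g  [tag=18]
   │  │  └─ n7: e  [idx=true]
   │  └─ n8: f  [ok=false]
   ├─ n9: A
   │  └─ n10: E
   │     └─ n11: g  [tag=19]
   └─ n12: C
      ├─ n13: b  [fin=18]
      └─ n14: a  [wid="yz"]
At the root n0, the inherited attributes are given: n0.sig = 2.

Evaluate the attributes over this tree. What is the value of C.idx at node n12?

0

1. n0.sig = 2  [given at root]
2. n1.idx = 5  [S.sig * 3 - 1]
3. n1.depth = true  [S.sig > 1]
4. n2.wid = -8  [-8]
5. n3.tag = 10  [terminal]
6. n4.idx = 26  [A.wid + g.tag + 24]
7. n4.depth = false  [A.wid > -8]
8. n5.ok = true  [terminal]
9. n6.tag = 18  [terminal]
10. n7.idx = true  [terminal]
11. n4.val = -3  [g.tag - 21]
12. n8.ok = false  [terminal]
13. n2.fin = -1  [g.tag - 11]
14. n9.wid = -2  [A₀.fin + C₀.idx - 6]
15. n10.lab = false  [A.wid > -2]
16. n10.sig = 18  [A.wid * 3 + 24]
17. n11.tag = 19  [terminal]
18. n10.env = -8  [g.tag + E.sig - 45]
19. n10.val = true  [g.tag > 18]
20. n9.fin = -1  [E.env + 7]
21. n12.idx = 0  [(if C₀.depth then A₁.fin else C₀.idx) + 1]
22. n12.depth = false  [C₀.depth == false]
23. n13.fin = 18  [terminal]
24. n14.wid = "yz"  [terminal]
25. n12.val = 27  [b.fin * 2 - 9]
26. n1.val = 2  [A₀.fin + 3]
27. n0.wid = -2  [C.val - 4]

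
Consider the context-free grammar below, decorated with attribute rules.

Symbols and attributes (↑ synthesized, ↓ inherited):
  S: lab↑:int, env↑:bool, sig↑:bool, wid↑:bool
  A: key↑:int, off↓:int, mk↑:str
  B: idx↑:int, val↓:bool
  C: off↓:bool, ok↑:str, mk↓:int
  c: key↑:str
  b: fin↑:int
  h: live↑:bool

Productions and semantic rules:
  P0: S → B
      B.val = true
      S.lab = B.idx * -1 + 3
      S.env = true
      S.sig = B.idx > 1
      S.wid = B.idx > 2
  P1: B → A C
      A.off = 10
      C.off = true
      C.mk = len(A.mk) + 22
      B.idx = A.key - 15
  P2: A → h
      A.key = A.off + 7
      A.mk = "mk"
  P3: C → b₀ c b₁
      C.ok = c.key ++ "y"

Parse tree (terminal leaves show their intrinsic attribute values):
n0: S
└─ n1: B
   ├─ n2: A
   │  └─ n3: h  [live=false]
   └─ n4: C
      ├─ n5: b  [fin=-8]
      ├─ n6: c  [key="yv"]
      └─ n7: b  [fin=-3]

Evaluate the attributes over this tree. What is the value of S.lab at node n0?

1

1. n1.val = true  [true]
2. n2.off = 10  [10]
3. n3.live = false  [terminal]
4. n2.key = 17  [A.off + 7]
5. n2.mk = "mk"  ["mk"]
6. n4.off = true  [true]
7. n4.mk = 24  [len(A.mk) + 22]
8. n5.fin = -8  [terminal]
9. n6.key = "yv"  [terminal]
10. n7.fin = -3  [terminal]
11. n4.ok = "yvy"  [c.key ++ "y"]
12. n1.idx = 2  [A.key - 15]
13. n0.lab = 1  [B.idx * -1 + 3]
14. n0.env = true  [true]
15. n0.sig = true  [B.idx > 1]
16. n0.wid = false  [B.idx > 2]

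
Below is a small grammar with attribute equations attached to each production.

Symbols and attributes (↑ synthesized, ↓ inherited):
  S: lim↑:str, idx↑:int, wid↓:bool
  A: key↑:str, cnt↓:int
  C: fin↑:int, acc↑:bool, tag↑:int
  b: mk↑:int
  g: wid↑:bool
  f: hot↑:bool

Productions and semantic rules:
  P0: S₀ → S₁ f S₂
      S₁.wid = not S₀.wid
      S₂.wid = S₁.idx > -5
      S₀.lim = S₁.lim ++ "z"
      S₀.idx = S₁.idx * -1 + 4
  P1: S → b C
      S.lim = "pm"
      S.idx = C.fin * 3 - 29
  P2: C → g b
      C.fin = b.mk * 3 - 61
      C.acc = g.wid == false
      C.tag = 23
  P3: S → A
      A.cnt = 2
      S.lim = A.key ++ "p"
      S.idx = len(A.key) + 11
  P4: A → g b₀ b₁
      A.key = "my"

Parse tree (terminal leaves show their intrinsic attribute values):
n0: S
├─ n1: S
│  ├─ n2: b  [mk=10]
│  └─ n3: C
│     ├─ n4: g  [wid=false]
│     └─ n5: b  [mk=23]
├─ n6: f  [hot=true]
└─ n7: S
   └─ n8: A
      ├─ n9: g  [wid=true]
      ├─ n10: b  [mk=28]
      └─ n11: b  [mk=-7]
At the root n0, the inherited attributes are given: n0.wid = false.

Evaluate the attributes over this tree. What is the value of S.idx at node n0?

9

1. n0.wid = false  [given at root]
2. n1.wid = true  [not S₀.wid]
3. n2.mk = 10  [terminal]
4. n4.wid = false  [terminal]
5. n5.mk = 23  [terminal]
6. n3.fin = 8  [b.mk * 3 - 61]
7. n3.acc = true  [g.wid == false]
8. n3.tag = 23  [23]
9. n1.lim = "pm"  ["pm"]
10. n1.idx = -5  [C.fin * 3 - 29]
11. n6.hot = true  [terminal]
12. n7.wid = false  [S₁.idx > -5]
13. n8.cnt = 2  [2]
14. n9.wid = true  [terminal]
15. n10.mk = 28  [terminal]
16. n11.mk = -7  [terminal]
17. n8.key = "my"  ["my"]
18. n7.lim = "myp"  [A.key ++ "p"]
19. n7.idx = 13  [len(A.key) + 11]
20. n0.lim = "pmz"  [S₁.lim ++ "z"]
21. n0.idx = 9  [S₁.idx * -1 + 4]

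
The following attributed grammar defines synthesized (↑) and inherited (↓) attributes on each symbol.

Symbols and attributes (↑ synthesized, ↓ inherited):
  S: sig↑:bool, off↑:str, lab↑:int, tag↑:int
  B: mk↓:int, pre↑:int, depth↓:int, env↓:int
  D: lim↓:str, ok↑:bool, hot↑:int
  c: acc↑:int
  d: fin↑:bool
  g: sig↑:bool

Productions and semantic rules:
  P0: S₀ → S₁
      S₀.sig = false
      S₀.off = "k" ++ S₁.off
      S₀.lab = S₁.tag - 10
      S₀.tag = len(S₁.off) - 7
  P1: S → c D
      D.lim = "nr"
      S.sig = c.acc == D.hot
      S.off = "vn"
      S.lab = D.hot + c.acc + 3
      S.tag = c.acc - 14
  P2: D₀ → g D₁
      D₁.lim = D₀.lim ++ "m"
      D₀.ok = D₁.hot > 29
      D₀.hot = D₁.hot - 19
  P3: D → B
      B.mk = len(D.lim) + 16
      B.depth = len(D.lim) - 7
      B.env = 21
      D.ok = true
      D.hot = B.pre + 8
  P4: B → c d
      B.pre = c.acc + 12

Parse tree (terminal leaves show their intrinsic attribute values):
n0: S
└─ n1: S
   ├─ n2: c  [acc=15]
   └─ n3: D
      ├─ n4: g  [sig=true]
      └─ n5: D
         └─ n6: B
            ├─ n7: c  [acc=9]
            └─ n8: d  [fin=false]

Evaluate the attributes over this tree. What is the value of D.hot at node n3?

1. n2.acc = 15  [terminal]
2. n3.lim = "nr"  ["nr"]
3. n4.sig = true  [terminal]
4. n5.lim = "nrm"  [D₀.lim ++ "m"]
5. n6.mk = 19  [len(D.lim) + 16]
6. n6.depth = -4  [len(D.lim) - 7]
7. n6.env = 21  [21]
8. n7.acc = 9  [terminal]
9. n8.fin = false  [terminal]
10. n6.pre = 21  [c.acc + 12]
11. n5.ok = true  [true]
12. n5.hot = 29  [B.pre + 8]
13. n3.ok = false  [D₁.hot > 29]
14. n3.hot = 10  [D₁.hot - 19]
15. n1.sig = false  [c.acc == D.hot]
16. n1.off = "vn"  ["vn"]
17. n1.lab = 28  [D.hot + c.acc + 3]
18. n1.tag = 1  [c.acc - 14]
19. n0.sig = false  [false]
20. n0.off = "kvn"  ["k" ++ S₁.off]
21. n0.lab = -9  [S₁.tag - 10]
22. n0.tag = -5  [len(S₁.off) - 7]

10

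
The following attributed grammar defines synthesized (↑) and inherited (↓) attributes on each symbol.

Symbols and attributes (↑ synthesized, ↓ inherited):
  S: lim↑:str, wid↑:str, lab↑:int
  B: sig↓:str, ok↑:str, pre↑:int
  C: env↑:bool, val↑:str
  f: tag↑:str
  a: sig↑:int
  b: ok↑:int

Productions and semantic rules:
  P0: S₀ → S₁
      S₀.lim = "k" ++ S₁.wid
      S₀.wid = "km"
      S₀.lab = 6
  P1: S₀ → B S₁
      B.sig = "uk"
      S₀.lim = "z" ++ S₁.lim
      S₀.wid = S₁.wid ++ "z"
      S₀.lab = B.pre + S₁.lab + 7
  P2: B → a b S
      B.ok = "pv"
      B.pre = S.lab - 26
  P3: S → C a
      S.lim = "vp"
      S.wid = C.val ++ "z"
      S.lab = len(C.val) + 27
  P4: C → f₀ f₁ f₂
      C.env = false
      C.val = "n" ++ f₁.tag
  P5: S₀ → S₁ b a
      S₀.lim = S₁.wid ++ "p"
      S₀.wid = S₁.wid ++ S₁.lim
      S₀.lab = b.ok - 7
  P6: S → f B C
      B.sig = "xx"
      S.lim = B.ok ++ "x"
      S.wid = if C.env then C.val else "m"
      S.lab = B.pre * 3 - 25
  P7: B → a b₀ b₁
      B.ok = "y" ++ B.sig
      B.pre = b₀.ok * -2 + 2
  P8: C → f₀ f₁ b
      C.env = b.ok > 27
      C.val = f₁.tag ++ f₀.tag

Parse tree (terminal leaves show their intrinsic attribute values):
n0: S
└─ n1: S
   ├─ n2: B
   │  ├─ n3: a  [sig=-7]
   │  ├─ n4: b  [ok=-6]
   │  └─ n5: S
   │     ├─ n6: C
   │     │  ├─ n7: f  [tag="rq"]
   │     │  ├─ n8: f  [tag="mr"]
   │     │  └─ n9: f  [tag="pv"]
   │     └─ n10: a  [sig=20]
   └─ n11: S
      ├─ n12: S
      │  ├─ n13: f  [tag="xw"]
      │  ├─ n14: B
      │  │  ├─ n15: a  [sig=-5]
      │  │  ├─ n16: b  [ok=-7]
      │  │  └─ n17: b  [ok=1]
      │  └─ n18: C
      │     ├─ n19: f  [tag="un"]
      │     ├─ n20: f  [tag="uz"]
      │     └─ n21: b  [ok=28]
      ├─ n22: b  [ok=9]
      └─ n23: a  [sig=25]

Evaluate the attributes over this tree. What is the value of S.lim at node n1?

"zuzunp"

1. n2.sig = "uk"  ["uk"]
2. n3.sig = -7  [terminal]
3. n4.ok = -6  [terminal]
4. n7.tag = "rq"  [terminal]
5. n8.tag = "mr"  [terminal]
6. n9.tag = "pv"  [terminal]
7. n6.env = false  [false]
8. n6.val = "nmr"  ["n" ++ f₁.tag]
9. n10.sig = 20  [terminal]
10. n5.lim = "vp"  ["vp"]
11. n5.wid = "nmrz"  [C.val ++ "z"]
12. n5.lab = 30  [len(C.val) + 27]
13. n2.ok = "pv"  ["pv"]
14. n2.pre = 4  [S.lab - 26]
15. n13.tag = "xw"  [terminal]
16. n14.sig = "xx"  ["xx"]
17. n15.sig = -5  [terminal]
18. n16.ok = -7  [terminal]
19. n17.ok = 1  [terminal]
20. n14.ok = "yxx"  ["y" ++ B.sig]
21. n14.pre = 16  [b₀.ok * -2 + 2]
22. n19.tag = "un"  [terminal]
23. n20.tag = "uz"  [terminal]
24. n21.ok = 28  [terminal]
25. n18.env = true  [b.ok > 27]
26. n18.val = "uzun"  [f₁.tag ++ f₀.tag]
27. n12.lim = "yxxx"  [B.ok ++ "x"]
28. n12.wid = "uzun"  [if C.env then C.val else "m"]
29. n12.lab = 23  [B.pre * 3 - 25]
30. n22.ok = 9  [terminal]
31. n23.sig = 25  [terminal]
32. n11.lim = "uzunp"  [S₁.wid ++ "p"]
33. n11.wid = "uzunyxxx"  [S₁.wid ++ S₁.lim]
34. n11.lab = 2  [b.ok - 7]
35. n1.lim = "zuzunp"  ["z" ++ S₁.lim]
36. n1.wid = "uzunyxxxz"  [S₁.wid ++ "z"]
37. n1.lab = 13  [B.pre + S₁.lab + 7]
38. n0.lim = "kuzunyxxxz"  ["k" ++ S₁.wid]
39. n0.wid = "km"  ["km"]
40. n0.lab = 6  [6]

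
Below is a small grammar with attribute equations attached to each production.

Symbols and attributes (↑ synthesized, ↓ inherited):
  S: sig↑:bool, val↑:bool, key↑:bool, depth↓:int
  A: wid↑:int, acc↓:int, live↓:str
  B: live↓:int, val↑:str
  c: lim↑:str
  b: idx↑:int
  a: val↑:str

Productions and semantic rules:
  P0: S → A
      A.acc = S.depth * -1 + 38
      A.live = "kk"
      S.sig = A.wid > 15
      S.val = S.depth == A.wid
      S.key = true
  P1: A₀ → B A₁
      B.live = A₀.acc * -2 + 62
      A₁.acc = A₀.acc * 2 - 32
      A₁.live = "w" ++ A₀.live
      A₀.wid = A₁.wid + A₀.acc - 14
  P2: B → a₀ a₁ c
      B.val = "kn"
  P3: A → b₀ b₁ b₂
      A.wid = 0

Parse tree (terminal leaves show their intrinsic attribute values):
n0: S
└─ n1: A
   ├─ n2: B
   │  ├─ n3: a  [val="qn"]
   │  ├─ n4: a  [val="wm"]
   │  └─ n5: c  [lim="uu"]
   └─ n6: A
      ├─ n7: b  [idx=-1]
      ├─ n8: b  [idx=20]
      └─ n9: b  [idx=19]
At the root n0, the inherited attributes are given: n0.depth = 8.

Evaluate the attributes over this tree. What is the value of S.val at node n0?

1. n0.depth = 8  [given at root]
2. n1.acc = 30  [S.depth * -1 + 38]
3. n1.live = "kk"  ["kk"]
4. n2.live = 2  [A₀.acc * -2 + 62]
5. n3.val = "qn"  [terminal]
6. n4.val = "wm"  [terminal]
7. n5.lim = "uu"  [terminal]
8. n2.val = "kn"  ["kn"]
9. n6.acc = 28  [A₀.acc * 2 - 32]
10. n6.live = "wkk"  ["w" ++ A₀.live]
11. n7.idx = -1  [terminal]
12. n8.idx = 20  [terminal]
13. n9.idx = 19  [terminal]
14. n6.wid = 0  [0]
15. n1.wid = 16  [A₁.wid + A₀.acc - 14]
16. n0.sig = true  [A.wid > 15]
17. n0.val = false  [S.depth == A.wid]
18. n0.key = true  [true]

false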